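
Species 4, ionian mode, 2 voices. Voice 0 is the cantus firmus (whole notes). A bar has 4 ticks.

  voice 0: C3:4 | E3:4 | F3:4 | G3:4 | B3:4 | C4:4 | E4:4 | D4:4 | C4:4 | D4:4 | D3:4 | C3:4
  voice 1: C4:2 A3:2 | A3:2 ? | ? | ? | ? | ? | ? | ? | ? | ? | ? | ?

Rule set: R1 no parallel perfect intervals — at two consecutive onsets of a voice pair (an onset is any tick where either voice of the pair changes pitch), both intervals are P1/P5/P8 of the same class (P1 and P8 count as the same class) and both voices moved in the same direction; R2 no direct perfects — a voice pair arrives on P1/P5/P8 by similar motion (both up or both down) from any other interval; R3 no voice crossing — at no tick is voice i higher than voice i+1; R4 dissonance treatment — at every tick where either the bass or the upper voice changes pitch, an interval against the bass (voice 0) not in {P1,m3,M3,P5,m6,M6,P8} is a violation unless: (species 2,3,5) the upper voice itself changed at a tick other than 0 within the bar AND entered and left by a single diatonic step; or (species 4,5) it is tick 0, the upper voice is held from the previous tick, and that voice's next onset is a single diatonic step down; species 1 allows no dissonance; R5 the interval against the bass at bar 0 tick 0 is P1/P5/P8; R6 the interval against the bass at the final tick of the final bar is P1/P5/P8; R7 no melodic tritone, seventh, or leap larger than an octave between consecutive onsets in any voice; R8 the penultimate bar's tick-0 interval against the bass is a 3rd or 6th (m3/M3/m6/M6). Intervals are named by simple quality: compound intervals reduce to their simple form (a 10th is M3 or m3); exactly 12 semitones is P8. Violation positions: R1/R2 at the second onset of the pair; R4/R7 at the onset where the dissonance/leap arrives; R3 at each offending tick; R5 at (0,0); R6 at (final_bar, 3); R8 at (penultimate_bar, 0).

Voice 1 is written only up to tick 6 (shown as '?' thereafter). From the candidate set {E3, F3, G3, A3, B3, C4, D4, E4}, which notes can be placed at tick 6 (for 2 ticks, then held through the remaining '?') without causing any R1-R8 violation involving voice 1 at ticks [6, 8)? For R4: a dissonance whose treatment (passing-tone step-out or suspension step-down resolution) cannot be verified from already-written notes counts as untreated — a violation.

E3: legal
F3: violates R4
G3: legal
A3: legal
B3: legal
C4: legal
D4: violates R4
E4: legal

{A3, B3, C4, E3, E4, G3}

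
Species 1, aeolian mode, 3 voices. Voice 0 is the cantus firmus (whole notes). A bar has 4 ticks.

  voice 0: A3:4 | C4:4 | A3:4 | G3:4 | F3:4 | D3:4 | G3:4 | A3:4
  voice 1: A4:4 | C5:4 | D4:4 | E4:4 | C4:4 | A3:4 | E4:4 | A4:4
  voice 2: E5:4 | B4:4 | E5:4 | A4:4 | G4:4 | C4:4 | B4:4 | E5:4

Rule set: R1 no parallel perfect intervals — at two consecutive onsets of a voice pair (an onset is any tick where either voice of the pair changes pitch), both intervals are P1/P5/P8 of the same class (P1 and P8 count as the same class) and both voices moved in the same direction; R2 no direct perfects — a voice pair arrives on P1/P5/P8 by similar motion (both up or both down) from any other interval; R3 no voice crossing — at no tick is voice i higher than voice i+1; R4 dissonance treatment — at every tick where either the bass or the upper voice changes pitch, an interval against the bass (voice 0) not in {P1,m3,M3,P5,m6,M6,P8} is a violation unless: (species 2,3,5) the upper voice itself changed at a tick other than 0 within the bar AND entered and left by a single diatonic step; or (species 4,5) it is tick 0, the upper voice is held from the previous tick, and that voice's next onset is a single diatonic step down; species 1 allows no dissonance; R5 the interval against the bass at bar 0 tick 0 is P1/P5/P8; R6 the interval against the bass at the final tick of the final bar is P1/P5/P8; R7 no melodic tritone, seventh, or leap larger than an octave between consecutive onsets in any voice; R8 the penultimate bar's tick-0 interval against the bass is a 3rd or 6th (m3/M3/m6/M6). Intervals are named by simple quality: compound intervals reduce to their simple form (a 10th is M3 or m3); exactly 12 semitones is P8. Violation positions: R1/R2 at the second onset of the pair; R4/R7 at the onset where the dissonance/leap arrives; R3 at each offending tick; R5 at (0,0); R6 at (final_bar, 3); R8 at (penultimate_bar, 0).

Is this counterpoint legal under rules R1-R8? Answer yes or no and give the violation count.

No (19 violations)

bar 0: v0=A3 v1=A4 v2=E5 (P5)
bar 1: v0=C4 v1=C5 v2=B4 (M7)
bar 2: v0=A3 v1=D4 v2=E5 (P5)
bar 3: v0=G3 v1=E4 v2=A4 (M2)
bar 4: v0=F3 v1=C4 v2=G4 (M2)
bar 5: v0=D3 v1=A3 v2=C4 (m7)
bar 6: v0=G3 v1=E4 v2=B4 (M3)
bar 7: v0=A3 v1=A4 v2=E5 (P5)
  R1 @ bar1.0: A3/A4 P8 -> C4/C5 P8 similar
  R3 @ bar1.0: C5 above B4
  R4 @ bar1.0: C4/B4 M7 untreated
  R3 @ bar1.1: C5 above B4
  R3 @ bar1.2: C5 above B4
  R3 @ bar1.3: C5 above B4
  R4 @ bar2.0: A3/D4 P4 untreated
  R7 @ bar2.0: C5->D4 leap 10st
  R4 @ bar3.0: G3/A4 M2 untreated
  R2 @ bar4.0: G3/E4 M6 -> F3/C4 P5 similar
  R2 @ bar4.0: E4/A4 P4 -> C4/G4 P5 similar
  R4 @ bar4.0: F3/G4 M2 untreated
  R1 @ bar5.0: F3/C4 P5 -> D3/A3 P5 similar
  R4 @ bar5.0: D3/C4 m7 untreated
  R2 @ bar6.0: A3/C4 m3 -> E4/B4 P5 similar
  R7 @ bar6.0: C4->B4 leap 11st
  R1 @ bar7.0: E4/B4 P5 -> A4/E5 P5 similar
  R2 @ bar7.0: G3/E4 M6 -> A3/A4 P8 similar
  R2 @ bar7.0: G3/B4 M3 -> A3/E5 P5 similar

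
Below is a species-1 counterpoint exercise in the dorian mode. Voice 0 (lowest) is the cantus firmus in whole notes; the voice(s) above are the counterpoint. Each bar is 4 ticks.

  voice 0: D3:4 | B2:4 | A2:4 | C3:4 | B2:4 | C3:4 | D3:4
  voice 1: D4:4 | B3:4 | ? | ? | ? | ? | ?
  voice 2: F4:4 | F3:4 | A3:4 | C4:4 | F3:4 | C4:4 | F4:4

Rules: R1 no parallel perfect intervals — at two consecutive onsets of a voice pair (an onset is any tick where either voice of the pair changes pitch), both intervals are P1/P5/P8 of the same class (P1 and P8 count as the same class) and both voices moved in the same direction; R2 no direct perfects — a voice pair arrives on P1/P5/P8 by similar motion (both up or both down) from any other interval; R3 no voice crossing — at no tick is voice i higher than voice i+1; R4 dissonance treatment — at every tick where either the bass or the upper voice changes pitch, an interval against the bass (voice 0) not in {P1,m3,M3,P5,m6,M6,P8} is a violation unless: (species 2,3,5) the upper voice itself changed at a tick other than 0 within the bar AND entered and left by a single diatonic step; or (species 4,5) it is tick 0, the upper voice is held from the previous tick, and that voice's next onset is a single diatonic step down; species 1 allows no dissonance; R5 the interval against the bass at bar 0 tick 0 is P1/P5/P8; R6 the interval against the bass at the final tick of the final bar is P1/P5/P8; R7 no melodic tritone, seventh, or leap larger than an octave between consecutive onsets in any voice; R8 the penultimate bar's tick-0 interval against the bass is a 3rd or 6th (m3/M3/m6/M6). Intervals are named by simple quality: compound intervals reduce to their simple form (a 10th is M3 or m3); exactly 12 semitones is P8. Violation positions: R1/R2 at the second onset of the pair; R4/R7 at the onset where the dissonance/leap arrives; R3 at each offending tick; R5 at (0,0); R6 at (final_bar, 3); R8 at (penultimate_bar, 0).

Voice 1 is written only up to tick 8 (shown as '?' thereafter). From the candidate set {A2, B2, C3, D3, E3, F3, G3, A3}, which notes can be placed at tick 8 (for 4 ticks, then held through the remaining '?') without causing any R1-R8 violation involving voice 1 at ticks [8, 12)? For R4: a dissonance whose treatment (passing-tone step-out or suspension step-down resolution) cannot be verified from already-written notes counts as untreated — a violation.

{}

A2: violates R1,R7
B2: violates R4
C3: violates R7
D3: violates R4
E3: violates R2
F3: violates R7
G3: violates R4
A3: violates R1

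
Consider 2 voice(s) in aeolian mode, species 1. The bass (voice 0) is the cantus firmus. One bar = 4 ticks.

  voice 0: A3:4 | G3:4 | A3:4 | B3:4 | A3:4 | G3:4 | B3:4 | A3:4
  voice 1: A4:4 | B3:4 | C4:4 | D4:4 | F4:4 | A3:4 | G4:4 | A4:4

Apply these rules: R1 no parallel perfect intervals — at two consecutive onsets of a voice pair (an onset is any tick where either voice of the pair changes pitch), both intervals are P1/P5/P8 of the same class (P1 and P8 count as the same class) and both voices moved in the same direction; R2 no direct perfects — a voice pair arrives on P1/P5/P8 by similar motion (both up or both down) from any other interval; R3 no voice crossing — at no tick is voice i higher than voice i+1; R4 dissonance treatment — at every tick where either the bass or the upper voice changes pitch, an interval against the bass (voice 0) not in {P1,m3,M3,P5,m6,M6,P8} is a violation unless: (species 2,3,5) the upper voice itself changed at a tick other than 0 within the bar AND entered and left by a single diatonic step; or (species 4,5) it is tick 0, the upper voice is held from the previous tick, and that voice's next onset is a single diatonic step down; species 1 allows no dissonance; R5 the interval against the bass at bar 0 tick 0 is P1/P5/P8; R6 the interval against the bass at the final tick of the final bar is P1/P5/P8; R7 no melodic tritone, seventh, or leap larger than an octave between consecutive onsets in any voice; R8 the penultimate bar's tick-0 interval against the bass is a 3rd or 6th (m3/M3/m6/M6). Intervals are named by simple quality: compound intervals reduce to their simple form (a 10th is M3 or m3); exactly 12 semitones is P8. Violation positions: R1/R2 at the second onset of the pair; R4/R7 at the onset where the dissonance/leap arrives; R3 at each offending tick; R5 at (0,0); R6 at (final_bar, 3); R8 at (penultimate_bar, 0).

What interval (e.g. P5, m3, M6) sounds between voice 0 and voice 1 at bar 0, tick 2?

voice 0=A3 voice 1=A4 -> P8

P8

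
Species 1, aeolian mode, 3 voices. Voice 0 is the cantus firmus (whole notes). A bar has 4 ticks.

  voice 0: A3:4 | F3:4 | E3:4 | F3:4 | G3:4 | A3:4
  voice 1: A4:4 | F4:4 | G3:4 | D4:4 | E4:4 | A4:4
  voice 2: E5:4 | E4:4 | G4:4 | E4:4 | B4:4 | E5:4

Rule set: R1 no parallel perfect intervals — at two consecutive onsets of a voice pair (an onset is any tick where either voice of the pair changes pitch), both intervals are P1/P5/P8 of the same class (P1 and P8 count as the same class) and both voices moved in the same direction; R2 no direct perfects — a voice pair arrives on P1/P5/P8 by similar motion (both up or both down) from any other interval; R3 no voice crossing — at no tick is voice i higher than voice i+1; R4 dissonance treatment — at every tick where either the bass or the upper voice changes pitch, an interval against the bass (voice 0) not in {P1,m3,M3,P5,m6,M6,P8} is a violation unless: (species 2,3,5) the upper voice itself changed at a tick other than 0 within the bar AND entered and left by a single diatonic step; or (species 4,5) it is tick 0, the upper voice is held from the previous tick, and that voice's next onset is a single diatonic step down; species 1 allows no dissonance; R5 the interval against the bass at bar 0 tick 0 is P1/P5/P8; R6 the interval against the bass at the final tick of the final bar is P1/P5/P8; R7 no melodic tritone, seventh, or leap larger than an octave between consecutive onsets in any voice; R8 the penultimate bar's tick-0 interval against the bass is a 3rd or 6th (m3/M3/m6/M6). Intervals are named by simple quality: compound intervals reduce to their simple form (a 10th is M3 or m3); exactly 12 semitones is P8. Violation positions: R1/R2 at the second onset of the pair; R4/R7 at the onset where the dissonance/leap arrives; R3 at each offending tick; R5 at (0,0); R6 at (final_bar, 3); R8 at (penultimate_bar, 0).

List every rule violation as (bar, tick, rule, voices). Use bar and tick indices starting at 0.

bar 0: v0=A3 v1=A4 v2=E5 downbeat P5
bar 1: v0=F3 v1=F4 v2=E4 downbeat M7
bar 2: v0=E3 v1=G3 v2=G4 downbeat m3
bar 3: v0=F3 v1=D4 v2=E4 downbeat M7
bar 4: v0=G3 v1=E4 v2=B4 downbeat M3
bar 5: v0=A3 v1=A4 v2=E5 downbeat P5
  -> R1 @ bar 1 tick 0 v(0, 1): A3/A4 P8 -> F3/F4 P8 similar
  -> R3 @ bar 1 tick 0 v(1, 2): F4 above E4
  -> R4 @ bar 1 tick 0 v(0, 2): F3/E4 M7 untreated
  -> R3 @ bar 1 tick 1 v(1, 2): F4 above E4
  -> R3 @ bar 1 tick 2 v(1, 2): F4 above E4
  -> R3 @ bar 1 tick 3 v(1, 2): F4 above E4
  -> R7 @ bar 2 tick 0 v(1,): F4->G3 leap 10st
  -> R4 @ bar 3 tick 0 v(0, 2): F3/E4 M7 untreated
  -> R2 @ bar 4 tick 0 v(1, 2): D4/E4 M2 -> E4/B4 P5 similar
  -> R1 @ bar 5 tick 0 v(1, 2): E4/B4 P5 -> A4/E5 P5 similar
  -> R2 @ bar 5 tick 0 v(0, 1): G3/E4 M6 -> A3/A4 P8 similar
  -> R2 @ bar 5 tick 0 v(0, 2): G3/B4 M3 -> A3/E5 P5 similar

(1, 0, R1, (0, 1))
(1, 0, R3, (1, 2))
(1, 0, R4, (0, 2))
(1, 1, R3, (1, 2))
(1, 2, R3, (1, 2))
(1, 3, R3, (1, 2))
(2, 0, R7, (1,))
(3, 0, R4, (0, 2))
(4, 0, R2, (1, 2))
(5, 0, R1, (1, 2))
(5, 0, R2, (0, 1))
(5, 0, R2, (0, 2))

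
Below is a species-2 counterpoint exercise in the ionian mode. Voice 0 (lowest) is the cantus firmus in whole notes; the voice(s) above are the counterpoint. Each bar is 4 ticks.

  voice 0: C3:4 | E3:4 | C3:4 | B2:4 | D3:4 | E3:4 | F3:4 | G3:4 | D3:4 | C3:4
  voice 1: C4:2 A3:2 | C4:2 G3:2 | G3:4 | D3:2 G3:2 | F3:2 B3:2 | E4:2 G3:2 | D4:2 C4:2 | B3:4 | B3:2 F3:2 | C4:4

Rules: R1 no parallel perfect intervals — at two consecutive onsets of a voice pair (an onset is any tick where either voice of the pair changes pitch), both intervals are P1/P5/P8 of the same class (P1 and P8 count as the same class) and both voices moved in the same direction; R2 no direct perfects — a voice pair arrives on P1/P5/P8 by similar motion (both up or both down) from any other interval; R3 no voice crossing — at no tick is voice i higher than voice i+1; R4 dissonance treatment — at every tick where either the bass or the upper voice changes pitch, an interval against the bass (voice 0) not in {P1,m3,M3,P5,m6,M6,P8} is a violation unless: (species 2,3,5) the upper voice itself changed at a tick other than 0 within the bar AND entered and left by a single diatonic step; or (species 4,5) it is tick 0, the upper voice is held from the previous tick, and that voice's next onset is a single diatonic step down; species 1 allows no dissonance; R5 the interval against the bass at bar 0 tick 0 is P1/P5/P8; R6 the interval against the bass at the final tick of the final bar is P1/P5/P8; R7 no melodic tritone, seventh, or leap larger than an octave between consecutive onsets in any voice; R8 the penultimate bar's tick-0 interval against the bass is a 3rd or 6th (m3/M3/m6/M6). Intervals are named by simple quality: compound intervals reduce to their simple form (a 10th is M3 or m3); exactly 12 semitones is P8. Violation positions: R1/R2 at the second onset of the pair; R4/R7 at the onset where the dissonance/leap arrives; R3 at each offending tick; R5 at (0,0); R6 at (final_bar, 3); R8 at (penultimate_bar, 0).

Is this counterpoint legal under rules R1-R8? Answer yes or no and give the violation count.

No (3 violations)

bar 0: v0=C3 v1=C4 (P8)
bar 1: v0=E3 v1=C4 (m6)
bar 2: v0=C3 v1=G3 (P5)
bar 3: v0=B2 v1=D3 (m3)
bar 4: v0=D3 v1=F3 (m3)
bar 5: v0=E3 v1=E4 (P8)
bar 6: v0=F3 v1=D4 (M6)
bar 7: v0=G3 v1=B3 (M3)
bar 8: v0=D3 v1=B3 (M6)
bar 9: v0=C3 v1=C4 (P8)
  R7 @ bar4.2: F3->B3 leap 6st
  R2 @ bar5.0: D3/B3 M6 -> E3/E4 P8 similar
  R7 @ bar8.2: B3->F3 leap 6st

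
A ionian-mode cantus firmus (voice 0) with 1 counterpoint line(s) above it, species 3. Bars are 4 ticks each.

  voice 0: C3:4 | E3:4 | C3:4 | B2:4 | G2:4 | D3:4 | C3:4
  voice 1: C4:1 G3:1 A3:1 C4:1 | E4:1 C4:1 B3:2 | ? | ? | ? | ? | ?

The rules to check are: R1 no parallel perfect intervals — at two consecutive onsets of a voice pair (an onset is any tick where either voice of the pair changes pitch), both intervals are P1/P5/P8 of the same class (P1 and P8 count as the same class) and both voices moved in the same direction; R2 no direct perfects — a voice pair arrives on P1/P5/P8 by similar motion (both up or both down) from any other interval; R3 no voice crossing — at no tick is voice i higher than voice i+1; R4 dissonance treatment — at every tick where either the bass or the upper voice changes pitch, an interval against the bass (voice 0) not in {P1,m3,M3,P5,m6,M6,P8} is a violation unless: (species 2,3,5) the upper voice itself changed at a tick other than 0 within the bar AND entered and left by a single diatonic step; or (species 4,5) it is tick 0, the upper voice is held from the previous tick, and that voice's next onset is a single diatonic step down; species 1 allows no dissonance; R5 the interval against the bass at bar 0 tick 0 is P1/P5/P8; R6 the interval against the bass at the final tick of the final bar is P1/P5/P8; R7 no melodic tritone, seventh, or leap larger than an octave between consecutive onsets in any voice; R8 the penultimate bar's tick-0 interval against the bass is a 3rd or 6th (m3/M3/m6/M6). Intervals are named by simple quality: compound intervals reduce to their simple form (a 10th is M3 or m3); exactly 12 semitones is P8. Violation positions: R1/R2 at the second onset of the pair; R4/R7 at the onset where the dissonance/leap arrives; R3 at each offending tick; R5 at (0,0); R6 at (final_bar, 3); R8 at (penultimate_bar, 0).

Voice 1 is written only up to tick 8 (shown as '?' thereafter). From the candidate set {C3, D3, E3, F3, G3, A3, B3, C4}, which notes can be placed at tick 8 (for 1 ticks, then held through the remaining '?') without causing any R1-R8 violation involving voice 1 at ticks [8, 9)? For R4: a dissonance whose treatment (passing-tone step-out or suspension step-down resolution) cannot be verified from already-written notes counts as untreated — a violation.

C3: violates R2,R7
D3: violates R4
E3: legal
F3: violates R4,R7
G3: violates R1
A3: legal
B3: violates R4
C4: legal

{A3, C4, E3}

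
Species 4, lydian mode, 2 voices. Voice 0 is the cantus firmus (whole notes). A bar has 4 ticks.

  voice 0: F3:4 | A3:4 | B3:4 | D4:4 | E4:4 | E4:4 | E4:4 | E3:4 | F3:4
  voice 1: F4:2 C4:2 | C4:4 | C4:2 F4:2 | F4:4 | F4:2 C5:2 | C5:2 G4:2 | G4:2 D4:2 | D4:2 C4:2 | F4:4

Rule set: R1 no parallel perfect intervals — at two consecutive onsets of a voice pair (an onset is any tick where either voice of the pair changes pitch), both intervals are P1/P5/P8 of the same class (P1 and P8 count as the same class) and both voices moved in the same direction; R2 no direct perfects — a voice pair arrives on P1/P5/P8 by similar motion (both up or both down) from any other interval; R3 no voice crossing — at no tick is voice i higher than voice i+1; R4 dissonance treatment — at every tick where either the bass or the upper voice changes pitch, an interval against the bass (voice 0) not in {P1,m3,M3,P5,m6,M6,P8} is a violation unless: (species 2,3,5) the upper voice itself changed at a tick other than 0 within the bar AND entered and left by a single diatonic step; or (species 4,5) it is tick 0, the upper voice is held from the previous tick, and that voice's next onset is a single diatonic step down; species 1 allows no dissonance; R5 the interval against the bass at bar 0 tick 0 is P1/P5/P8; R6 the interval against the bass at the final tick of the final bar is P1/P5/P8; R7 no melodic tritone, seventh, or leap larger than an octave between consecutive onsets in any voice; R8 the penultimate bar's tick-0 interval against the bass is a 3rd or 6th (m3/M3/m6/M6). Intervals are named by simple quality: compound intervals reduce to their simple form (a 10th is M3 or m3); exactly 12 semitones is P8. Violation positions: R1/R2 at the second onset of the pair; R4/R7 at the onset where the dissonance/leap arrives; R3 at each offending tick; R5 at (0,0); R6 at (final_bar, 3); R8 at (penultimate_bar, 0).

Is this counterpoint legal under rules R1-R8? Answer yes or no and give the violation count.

No (8 violations)

bar 0: v0=F3 v1=F4 (P8)
bar 1: v0=A3 v1=C4 (m3)
bar 2: v0=B3 v1=C4 (m2)
bar 3: v0=D4 v1=F4 (m3)
bar 4: v0=E4 v1=F4 (m2)
bar 5: v0=E4 v1=C5 (m6)
bar 6: v0=E4 v1=G4 (m3)
bar 7: v0=E3 v1=D4 (m7)
bar 8: v0=F3 v1=F4 (P8)
  R4 @ bar2.0: B3/C4 m2 untreated
  R4 @ bar2.2: B3/F4 TT untreated
  R4 @ bar4.0: E4/F4 m2 untreated
  R3 @ bar6.2: E4 above D4
  R4 @ bar6.2: E4/D4 M2 untreated
  R3 @ bar6.3: E4 above D4
  R8 @ bar7.0: penult m7 not 3rd/6th
  R2 @ bar8.0: E3/C4 m6 -> F3/F4 P8 similar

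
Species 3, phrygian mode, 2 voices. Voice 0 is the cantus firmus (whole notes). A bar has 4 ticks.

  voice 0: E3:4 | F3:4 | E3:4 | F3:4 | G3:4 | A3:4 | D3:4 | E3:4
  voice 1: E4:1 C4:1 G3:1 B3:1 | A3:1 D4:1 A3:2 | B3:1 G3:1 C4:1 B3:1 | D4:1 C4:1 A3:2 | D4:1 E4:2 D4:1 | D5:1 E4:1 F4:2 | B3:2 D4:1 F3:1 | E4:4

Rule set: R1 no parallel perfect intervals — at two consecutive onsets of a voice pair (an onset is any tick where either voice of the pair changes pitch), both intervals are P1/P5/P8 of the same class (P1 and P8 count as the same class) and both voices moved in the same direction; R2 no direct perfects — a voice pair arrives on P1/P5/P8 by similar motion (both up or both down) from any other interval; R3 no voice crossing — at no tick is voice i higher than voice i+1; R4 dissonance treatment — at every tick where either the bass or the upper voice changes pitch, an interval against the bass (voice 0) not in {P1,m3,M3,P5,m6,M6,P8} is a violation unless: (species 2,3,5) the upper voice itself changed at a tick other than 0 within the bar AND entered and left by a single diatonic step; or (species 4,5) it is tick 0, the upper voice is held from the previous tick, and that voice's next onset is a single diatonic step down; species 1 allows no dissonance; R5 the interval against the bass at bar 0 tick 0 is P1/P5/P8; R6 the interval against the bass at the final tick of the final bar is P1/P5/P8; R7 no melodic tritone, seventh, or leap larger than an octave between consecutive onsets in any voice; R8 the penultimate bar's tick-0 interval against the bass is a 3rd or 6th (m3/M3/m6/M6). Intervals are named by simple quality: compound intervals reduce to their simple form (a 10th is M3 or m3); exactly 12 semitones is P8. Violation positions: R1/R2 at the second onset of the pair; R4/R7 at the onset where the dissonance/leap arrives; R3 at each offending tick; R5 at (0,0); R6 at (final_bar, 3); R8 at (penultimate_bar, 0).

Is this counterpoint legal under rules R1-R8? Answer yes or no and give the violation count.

No (6 violations)

bar 0: v0=E3 v1=E4 (P8)
bar 1: v0=F3 v1=A3 (M3)
bar 2: v0=E3 v1=B3 (P5)
bar 3: v0=F3 v1=D4 (M6)
bar 4: v0=G3 v1=D4 (P5)
bar 5: v0=A3 v1=D5 (P4)
bar 6: v0=D3 v1=B3 (M6)
bar 7: v0=E3 v1=E4 (P8)
  R2 @ bar4.0: F3/A3 M3 -> G3/D4 P5 similar
  R4 @ bar5.0: A3/D5 P4 untreated
  R7 @ bar5.1: D5->E4 leap 10st
  R7 @ bar6.0: F4->B3 leap 6st
  R2 @ bar7.0: D3/F3 m3 -> E3/E4 P8 similar
  R7 @ bar7.0: F3->E4 leap 11st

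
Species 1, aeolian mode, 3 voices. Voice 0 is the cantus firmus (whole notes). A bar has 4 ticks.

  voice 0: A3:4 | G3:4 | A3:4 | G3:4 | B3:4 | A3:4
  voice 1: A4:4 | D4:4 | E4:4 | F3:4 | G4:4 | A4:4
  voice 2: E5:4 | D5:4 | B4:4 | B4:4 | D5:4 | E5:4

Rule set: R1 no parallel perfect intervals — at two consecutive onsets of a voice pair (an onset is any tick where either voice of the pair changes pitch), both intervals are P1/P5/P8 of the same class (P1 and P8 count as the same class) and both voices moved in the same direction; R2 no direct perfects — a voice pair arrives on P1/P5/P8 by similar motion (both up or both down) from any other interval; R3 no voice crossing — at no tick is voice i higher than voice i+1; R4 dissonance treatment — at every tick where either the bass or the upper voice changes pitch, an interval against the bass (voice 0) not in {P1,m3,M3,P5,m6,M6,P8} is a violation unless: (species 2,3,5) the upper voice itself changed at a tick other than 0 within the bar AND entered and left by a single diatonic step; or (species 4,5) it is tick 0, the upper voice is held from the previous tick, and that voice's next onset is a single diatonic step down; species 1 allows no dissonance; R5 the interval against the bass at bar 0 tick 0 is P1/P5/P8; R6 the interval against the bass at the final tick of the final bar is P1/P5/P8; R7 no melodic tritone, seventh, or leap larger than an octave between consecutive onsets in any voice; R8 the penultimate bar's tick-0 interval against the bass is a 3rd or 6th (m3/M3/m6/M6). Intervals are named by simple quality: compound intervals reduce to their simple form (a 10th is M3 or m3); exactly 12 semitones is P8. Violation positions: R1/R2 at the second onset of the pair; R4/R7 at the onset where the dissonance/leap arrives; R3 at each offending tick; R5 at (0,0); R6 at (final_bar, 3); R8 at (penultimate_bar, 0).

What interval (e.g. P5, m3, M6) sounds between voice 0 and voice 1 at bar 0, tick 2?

voice 0=A3 voice 1=A4 -> P8

P8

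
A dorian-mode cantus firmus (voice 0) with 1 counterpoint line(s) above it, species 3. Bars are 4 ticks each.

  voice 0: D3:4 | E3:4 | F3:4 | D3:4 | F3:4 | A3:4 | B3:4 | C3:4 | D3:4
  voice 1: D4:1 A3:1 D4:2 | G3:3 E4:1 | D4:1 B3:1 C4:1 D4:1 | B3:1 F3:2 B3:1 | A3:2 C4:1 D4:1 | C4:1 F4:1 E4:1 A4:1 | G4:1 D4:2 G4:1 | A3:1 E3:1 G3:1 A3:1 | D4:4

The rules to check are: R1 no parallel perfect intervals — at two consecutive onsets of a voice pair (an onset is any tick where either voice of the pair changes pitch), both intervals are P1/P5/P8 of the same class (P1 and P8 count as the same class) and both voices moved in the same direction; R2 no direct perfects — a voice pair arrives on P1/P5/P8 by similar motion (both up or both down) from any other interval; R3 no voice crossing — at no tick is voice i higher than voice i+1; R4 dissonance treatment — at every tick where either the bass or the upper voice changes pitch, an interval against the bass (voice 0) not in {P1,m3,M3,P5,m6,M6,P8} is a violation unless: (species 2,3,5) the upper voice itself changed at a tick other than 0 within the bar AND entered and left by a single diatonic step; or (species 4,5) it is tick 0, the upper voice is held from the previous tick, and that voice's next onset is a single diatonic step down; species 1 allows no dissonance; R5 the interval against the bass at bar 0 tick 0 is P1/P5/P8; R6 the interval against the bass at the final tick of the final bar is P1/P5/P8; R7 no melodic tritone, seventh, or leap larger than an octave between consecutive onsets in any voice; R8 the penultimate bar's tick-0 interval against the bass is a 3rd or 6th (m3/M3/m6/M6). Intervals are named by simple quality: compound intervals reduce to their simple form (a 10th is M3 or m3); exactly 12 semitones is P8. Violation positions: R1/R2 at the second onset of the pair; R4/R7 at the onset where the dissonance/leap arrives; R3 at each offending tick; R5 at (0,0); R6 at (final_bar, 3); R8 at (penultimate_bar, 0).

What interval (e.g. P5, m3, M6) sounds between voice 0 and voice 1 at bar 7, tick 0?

M6

voice 0=C3 voice 1=A3 -> M6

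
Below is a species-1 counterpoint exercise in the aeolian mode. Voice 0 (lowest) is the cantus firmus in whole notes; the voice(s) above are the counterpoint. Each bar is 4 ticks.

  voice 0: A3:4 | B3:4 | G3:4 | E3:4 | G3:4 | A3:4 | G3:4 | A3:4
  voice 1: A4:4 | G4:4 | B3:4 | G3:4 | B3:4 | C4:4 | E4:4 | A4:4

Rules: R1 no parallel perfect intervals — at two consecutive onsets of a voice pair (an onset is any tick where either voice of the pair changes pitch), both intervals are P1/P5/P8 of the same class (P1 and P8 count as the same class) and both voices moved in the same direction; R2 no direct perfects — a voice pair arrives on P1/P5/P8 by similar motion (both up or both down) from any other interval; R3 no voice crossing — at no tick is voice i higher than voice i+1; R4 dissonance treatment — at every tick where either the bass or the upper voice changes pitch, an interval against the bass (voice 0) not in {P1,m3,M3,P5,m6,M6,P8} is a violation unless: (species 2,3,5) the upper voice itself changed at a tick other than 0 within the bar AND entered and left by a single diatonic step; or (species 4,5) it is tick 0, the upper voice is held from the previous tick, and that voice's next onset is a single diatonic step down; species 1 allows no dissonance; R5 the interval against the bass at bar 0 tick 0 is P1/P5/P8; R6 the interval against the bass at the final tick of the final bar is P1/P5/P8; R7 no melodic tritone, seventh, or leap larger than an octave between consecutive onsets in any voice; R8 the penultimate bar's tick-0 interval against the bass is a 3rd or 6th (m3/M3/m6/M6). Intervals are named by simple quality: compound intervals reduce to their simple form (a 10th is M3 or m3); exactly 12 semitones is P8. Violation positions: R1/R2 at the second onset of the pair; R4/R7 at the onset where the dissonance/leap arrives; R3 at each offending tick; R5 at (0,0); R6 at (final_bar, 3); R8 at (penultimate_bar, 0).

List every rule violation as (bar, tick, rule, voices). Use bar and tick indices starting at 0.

bar 0: v0=A3 v1=A4 downbeat P8
bar 1: v0=B3 v1=G4 downbeat m6
bar 2: v0=G3 v1=B3 downbeat M3
bar 3: v0=E3 v1=G3 downbeat m3
bar 4: v0=G3 v1=B3 downbeat M3
bar 5: v0=A3 v1=C4 downbeat m3
bar 6: v0=G3 v1=E4 downbeat M6
bar 7: v0=A3 v1=A4 downbeat P8
  -> R2 @ bar 7 tick 0 v(0, 1): G3/E4 M6 -> A3/A4 P8 similar

(7, 0, R2, (0, 1))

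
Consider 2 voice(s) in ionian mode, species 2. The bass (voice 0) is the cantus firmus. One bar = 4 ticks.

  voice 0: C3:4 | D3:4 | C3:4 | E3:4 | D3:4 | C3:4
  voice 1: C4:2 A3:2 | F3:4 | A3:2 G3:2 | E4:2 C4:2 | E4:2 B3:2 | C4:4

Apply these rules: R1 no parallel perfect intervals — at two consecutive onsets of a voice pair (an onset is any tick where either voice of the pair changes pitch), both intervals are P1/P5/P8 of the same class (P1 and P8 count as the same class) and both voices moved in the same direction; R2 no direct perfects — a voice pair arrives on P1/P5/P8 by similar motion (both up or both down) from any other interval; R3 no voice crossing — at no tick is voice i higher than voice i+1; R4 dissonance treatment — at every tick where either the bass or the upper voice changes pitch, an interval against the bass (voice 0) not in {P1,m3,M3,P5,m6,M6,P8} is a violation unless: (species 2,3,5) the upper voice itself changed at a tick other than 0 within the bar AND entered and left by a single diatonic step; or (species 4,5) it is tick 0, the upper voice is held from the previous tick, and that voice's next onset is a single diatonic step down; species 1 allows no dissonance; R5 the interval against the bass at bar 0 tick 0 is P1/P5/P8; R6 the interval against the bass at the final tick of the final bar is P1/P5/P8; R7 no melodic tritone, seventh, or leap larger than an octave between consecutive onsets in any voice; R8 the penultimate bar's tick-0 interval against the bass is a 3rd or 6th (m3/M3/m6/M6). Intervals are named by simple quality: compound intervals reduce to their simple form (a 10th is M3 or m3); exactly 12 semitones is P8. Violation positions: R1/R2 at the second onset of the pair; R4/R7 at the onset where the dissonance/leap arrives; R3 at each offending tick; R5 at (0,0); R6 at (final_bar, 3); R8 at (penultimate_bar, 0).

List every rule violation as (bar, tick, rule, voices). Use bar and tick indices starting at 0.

(3, 0, R2, (0, 1))
(4, 0, R4, (0, 1))
(4, 0, R8, (0, 1))

bar 0: v0=C3 v1=C4 downbeat P8
bar 1: v0=D3 v1=F3 downbeat m3
bar 2: v0=C3 v1=A3 downbeat M6
bar 3: v0=E3 v1=E4 downbeat P8
bar 4: v0=D3 v1=E4 downbeat M2
bar 5: v0=C3 v1=C4 downbeat P8
  -> R2 @ bar 3 tick 0 v(0, 1): C3/G3 P5 -> E3/E4 P8 similar
  -> R4 @ bar 4 tick 0 v(0, 1): D3/E4 M2 untreated
  -> R8 @ bar 4 tick 0 v(0, 1): penult M2 not 3rd/6th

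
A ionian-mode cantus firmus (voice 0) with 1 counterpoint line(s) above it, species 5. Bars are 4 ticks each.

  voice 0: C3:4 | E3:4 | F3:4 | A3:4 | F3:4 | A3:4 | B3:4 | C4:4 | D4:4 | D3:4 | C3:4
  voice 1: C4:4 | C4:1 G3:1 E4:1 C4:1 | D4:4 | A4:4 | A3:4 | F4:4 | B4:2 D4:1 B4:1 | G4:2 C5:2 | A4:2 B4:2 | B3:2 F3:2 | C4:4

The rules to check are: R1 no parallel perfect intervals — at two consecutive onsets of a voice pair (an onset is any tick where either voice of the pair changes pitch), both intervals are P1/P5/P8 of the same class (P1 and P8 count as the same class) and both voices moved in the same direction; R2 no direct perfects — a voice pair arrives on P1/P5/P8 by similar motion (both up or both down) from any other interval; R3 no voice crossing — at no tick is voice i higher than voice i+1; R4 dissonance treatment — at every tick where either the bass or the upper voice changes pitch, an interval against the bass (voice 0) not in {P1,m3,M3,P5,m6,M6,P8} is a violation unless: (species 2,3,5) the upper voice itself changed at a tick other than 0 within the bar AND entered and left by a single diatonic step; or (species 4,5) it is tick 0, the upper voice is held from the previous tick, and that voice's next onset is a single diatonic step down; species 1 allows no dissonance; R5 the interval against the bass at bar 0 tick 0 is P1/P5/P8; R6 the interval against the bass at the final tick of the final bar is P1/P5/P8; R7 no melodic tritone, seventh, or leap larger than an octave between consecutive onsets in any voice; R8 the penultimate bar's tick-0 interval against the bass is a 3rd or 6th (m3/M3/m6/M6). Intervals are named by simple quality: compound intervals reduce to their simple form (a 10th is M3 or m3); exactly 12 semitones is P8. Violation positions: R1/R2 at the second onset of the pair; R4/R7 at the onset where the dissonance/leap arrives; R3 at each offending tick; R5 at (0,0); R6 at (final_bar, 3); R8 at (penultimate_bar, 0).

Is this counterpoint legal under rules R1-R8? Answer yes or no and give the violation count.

bar 0: v0=C3 v1=C4 (P8)
bar 1: v0=E3 v1=C4 (m6)
bar 2: v0=F3 v1=D4 (M6)
bar 3: v0=A3 v1=A4 (P8)
bar 4: v0=F3 v1=A3 (M3)
bar 5: v0=A3 v1=F4 (m6)
bar 6: v0=B3 v1=B4 (P8)
bar 7: v0=C4 v1=G4 (P5)
bar 8: v0=D4 v1=A4 (P5)
bar 9: v0=D3 v1=B3 (M6)
bar 10: v0=C3 v1=C4 (P8)
  R2 @ bar3.0: F3/D4 M6 -> A3/A4 P8 similar
  R2 @ bar6.0: A3/F4 m6 -> B3/B4 P8 similar
  R7 @ bar6.0: F4->B4 leap 6st
  R7 @ bar9.2: B3->F3 leap 6st

No (4 violations)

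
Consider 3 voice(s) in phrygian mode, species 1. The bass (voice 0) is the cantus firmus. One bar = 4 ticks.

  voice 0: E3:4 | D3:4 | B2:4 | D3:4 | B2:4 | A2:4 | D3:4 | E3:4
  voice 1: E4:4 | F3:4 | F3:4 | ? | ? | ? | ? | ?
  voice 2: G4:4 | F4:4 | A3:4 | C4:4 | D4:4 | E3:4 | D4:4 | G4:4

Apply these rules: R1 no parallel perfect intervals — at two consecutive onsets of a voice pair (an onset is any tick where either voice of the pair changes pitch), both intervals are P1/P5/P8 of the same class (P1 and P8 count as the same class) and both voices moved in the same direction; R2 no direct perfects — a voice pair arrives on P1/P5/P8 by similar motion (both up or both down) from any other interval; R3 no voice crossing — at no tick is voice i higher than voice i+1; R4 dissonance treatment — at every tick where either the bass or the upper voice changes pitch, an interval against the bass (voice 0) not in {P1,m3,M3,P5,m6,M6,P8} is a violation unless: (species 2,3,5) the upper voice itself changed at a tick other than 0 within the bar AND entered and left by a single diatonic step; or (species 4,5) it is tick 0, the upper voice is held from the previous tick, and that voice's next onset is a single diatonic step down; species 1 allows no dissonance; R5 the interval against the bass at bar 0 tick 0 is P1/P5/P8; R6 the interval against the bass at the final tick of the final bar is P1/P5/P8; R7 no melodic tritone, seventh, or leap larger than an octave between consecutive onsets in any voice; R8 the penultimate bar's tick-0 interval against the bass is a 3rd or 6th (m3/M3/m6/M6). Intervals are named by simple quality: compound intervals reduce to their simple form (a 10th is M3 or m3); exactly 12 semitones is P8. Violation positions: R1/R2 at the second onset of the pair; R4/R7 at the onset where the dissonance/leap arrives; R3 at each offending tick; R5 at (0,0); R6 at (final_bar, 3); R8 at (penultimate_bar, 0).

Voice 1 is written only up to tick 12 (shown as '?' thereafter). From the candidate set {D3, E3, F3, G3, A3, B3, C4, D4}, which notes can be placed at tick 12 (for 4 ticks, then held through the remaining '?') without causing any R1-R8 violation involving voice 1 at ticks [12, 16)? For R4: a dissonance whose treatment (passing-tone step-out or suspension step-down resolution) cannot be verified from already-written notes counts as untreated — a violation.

D3: legal
E3: violates R4
F3: legal
G3: violates R4
A3: violates R2
B3: violates R7
C4: violates R2,R4
D4: violates R2,R3

{D3, F3}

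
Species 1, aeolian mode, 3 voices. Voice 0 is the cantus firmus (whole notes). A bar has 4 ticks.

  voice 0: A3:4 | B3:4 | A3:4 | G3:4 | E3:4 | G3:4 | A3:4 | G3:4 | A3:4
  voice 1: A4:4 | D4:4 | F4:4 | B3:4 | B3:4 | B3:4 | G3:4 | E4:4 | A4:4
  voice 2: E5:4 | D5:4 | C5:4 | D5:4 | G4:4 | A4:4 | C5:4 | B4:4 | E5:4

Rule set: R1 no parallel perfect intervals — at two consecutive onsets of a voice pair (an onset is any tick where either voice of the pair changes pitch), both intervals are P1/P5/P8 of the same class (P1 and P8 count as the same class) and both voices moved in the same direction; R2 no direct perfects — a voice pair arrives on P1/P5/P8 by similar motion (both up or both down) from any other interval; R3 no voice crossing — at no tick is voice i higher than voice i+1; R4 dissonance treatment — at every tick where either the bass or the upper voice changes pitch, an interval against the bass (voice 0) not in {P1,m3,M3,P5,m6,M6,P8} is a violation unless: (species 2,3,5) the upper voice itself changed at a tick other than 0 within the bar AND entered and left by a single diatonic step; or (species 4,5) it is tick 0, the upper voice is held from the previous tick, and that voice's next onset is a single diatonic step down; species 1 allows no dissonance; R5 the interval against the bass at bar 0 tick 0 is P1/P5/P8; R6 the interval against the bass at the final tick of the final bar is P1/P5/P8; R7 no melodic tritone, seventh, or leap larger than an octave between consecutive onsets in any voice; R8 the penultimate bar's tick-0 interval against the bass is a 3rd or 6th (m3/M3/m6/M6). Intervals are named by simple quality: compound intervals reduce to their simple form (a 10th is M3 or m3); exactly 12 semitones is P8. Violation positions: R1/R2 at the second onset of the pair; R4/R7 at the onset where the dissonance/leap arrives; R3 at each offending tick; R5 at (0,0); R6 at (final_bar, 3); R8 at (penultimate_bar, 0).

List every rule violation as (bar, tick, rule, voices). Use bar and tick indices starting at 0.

(1, 0, R2, (1, 2))
(3, 0, R7, (1,))
(5, 0, R4, (0, 2))
(6, 0, R3, (0, 1))
(6, 0, R4, (0, 1))
(6, 1, R3, (0, 1))
(6, 2, R3, (0, 1))
(6, 3, R3, (0, 1))
(8, 0, R1, (1, 2))
(8, 0, R2, (0, 1))
(8, 0, R2, (0, 2))

bar 0: v0=A3 v1=A4 v2=E5 downbeat P5
bar 1: v0=B3 v1=D4 v2=D5 downbeat m3
bar 2: v0=A3 v1=F4 v2=C5 downbeat m3
bar 3: v0=G3 v1=B3 v2=D5 downbeat P5
bar 4: v0=E3 v1=B3 v2=G4 downbeat m3
bar 5: v0=G3 v1=B3 v2=A4 downbeat M2
bar 6: v0=A3 v1=G3 v2=C5 downbeat m3
bar 7: v0=G3 v1=E4 v2=B4 downbeat M3
bar 8: v0=A3 v1=A4 v2=E5 downbeat P5
  -> R2 @ bar 1 tick 0 v(1, 2): A4/E5 P5 -> D4/D5 P8 similar
  -> R7 @ bar 3 tick 0 v(1,): F4->B3 leap 6st
  -> R4 @ bar 5 tick 0 v(0, 2): G3/A4 M2 untreated
  -> R3 @ bar 6 tick 0 v(0, 1): A3 above G3
  -> R4 @ bar 6 tick 0 v(0, 1): A3/G3 M2 untreated
  -> R3 @ bar 6 tick 1 v(0, 1): A3 above G3
  -> R3 @ bar 6 tick 2 v(0, 1): A3 above G3
  -> R3 @ bar 6 tick 3 v(0, 1): A3 above G3
  -> R1 @ bar 8 tick 0 v(1, 2): E4/B4 P5 -> A4/E5 P5 similar
  -> R2 @ bar 8 tick 0 v(0, 1): G3/E4 M6 -> A3/A4 P8 similar
  -> R2 @ bar 8 tick 0 v(0, 2): G3/B4 M3 -> A3/E5 P5 similar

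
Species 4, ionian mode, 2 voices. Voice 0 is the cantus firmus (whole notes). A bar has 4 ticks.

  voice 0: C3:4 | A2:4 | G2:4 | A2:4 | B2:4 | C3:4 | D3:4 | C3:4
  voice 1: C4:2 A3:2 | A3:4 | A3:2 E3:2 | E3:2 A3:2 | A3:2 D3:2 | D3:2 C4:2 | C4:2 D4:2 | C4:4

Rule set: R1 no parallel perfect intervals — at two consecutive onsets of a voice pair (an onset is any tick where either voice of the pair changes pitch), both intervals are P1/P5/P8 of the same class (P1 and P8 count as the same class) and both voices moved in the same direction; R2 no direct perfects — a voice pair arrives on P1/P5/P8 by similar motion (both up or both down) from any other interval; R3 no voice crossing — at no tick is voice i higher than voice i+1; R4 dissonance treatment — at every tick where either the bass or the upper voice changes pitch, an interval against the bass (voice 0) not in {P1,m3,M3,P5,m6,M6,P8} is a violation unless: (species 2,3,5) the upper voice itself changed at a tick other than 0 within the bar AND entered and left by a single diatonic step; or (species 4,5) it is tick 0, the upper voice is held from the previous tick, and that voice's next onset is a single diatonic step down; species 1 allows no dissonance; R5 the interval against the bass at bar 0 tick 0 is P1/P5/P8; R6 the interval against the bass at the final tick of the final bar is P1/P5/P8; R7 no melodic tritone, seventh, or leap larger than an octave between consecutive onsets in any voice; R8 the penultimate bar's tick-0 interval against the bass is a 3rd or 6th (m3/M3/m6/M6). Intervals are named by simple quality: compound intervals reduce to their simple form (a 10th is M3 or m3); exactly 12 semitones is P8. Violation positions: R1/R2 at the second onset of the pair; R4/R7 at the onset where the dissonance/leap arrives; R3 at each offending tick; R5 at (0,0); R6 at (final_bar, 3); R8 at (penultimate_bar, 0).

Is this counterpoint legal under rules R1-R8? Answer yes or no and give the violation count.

No (7 violations)

bar 0: v0=C3 v1=C4 (P8)
bar 1: v0=A2 v1=A3 (P8)
bar 2: v0=G2 v1=A3 (M2)
bar 3: v0=A2 v1=E3 (P5)
bar 4: v0=B2 v1=A3 (m7)
bar 5: v0=C3 v1=D3 (M2)
bar 6: v0=D3 v1=C4 (m7)
bar 7: v0=C3 v1=C4 (P8)
  R4 @ bar2.0: G2/A3 M2 untreated
  R4 @ bar4.0: B2/A3 m7 untreated
  R4 @ bar5.0: C3/D3 M2 untreated
  R7 @ bar5.2: D3->C4 leap 10st
  R4 @ bar6.0: D3/C4 m7 untreated
  R8 @ bar6.0: penult m7 not 3rd/6th
  R1 @ bar7.0: D3/D4 P8 -> C3/C4 P8 similar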